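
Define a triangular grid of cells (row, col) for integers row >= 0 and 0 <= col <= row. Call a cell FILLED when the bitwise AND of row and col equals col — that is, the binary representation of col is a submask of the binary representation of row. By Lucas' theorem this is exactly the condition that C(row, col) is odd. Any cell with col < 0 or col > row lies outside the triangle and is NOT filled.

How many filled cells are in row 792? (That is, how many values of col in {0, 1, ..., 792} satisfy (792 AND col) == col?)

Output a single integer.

Answer: 16

Derivation:
792 in binary = 1100011000
popcount(792) = number of 1-bits in 1100011000 = 4
A col c satisfies (792 AND c) == c iff every set bit of c is also set in 792; each of the 4 set bits of 792 can independently be on or off in c.
count = 2^4 = 16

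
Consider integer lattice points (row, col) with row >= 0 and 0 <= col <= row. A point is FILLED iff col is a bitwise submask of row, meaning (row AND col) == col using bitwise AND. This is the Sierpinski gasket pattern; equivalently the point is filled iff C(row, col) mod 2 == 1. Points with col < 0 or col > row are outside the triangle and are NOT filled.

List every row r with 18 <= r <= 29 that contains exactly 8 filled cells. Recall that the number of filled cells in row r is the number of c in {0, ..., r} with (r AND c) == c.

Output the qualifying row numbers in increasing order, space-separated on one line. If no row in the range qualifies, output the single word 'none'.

Row r has 2^popcount(r) filled cells, so we need popcount(r) = log2(8) = 3.
Scan r = 18..29 and keep those with exactly 3 one-bits:
r=18=10010 popcount=2 -> skip
r=19=10011 popcount=3 -> KEEP
r=20=10100 popcount=2 -> skip
r=21=10101 popcount=3 -> KEEP
r=22=10110 popcount=3 -> KEEP
r=23=10111 popcount=4 -> skip
r=24=11000 popcount=2 -> skip
r=25=11001 popcount=3 -> KEEP
r=26=11010 popcount=3 -> KEEP
r=27=11011 popcount=4 -> skip
r=28=11100 popcount=3 -> KEEP
r=29=11101 popcount=4 -> skip
Kept rows: 19 21 22 25 26 28

Answer: 19 21 22 25 26 28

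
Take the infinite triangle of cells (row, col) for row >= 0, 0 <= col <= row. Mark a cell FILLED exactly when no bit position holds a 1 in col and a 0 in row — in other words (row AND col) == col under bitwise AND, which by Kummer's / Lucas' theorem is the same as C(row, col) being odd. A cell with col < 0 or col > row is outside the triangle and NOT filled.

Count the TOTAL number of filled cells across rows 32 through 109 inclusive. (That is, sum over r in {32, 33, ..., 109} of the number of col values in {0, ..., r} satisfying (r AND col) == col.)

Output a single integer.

Answer: 1200

Derivation:
r32=100000 pc1: +2 =2
r33=100001 pc2: +4 =6
r34=100010 pc2: +4 =10
r35=100011 pc3: +8 =18
r36=100100 pc2: +4 =22
r37=100101 pc3: +8 =30
r38=100110 pc3: +8 =38
r39=100111 pc4: +16 =54
r40=101000 pc2: +4 =58
r41=101001 pc3: +8 =66
r42=101010 pc3: +8 =74
r43=101011 pc4: +16 =90
r44=101100 pc3: +8 =98
r45=101101 pc4: +16 =114
r46=101110 pc4: +16 =130
r47=101111 pc5: +32 =162
r48=110000 pc2: +4 =166
r49=110001 pc3: +8 =174
r50=110010 pc3: +8 =182
r51=110011 pc4: +16 =198
r52=110100 pc3: +8 =206
r53=110101 pc4: +16 =222
r54=110110 pc4: +16 =238
r55=110111 pc5: +32 =270
r56=111000 pc3: +8 =278
r57=111001 pc4: +16 =294
r58=111010 pc4: +16 =310
r59=111011 pc5: +32 =342
r60=111100 pc4: +16 =358
r61=111101 pc5: +32 =390
r62=111110 pc5: +32 =422
r63=111111 pc6: +64 =486
r64=1000000 pc1: +2 =488
r65=1000001 pc2: +4 =492
r66=1000010 pc2: +4 =496
r67=1000011 pc3: +8 =504
r68=1000100 pc2: +4 =508
r69=1000101 pc3: +8 =516
r70=1000110 pc3: +8 =524
r71=1000111 pc4: +16 =540
r72=1001000 pc2: +4 =544
r73=1001001 pc3: +8 =552
r74=1001010 pc3: +8 =560
r75=1001011 pc4: +16 =576
r76=1001100 pc3: +8 =584
r77=1001101 pc4: +16 =600
r78=1001110 pc4: +16 =616
r79=1001111 pc5: +32 =648
r80=1010000 pc2: +4 =652
r81=1010001 pc3: +8 =660
r82=1010010 pc3: +8 =668
r83=1010011 pc4: +16 =684
r84=1010100 pc3: +8 =692
r85=1010101 pc4: +16 =708
r86=1010110 pc4: +16 =724
r87=1010111 pc5: +32 =756
r88=1011000 pc3: +8 =764
r89=1011001 pc4: +16 =780
r90=1011010 pc4: +16 =796
r91=1011011 pc5: +32 =828
r92=1011100 pc4: +16 =844
r93=1011101 pc5: +32 =876
r94=1011110 pc5: +32 =908
r95=1011111 pc6: +64 =972
r96=1100000 pc2: +4 =976
r97=1100001 pc3: +8 =984
r98=1100010 pc3: +8 =992
r99=1100011 pc4: +16 =1008
r100=1100100 pc3: +8 =1016
r101=1100101 pc4: +16 =1032
r102=1100110 pc4: +16 =1048
r103=1100111 pc5: +32 =1080
r104=1101000 pc3: +8 =1088
r105=1101001 pc4: +16 =1104
r106=1101010 pc4: +16 =1120
r107=1101011 pc5: +32 =1152
r108=1101100 pc4: +16 =1168
r109=1101101 pc5: +32 =1200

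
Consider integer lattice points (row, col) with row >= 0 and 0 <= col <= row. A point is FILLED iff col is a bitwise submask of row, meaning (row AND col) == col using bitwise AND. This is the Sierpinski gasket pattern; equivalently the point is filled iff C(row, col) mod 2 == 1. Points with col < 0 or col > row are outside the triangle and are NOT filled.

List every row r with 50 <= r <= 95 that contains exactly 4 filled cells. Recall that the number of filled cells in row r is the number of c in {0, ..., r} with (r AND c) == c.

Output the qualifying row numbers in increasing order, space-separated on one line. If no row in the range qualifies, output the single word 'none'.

Row r has 2^popcount(r) filled cells, so we need popcount(r) = log2(4) = 2.
Scan r = 50..95 and keep those with exactly 2 one-bits:
r=50=110010 popcount=3 -> skip
r=51=110011 popcount=4 -> skip
r=52=110100 popcount=3 -> skip
r=53=110101 popcount=4 -> skip
r=54=110110 popcount=4 -> skip
r=55=110111 popcount=5 -> skip
r=56=111000 popcount=3 -> skip
r=57=111001 popcount=4 -> skip
r=58=111010 popcount=4 -> skip
r=59=111011 popcount=5 -> skip
r=60=111100 popcount=4 -> skip
r=61=111101 popcount=5 -> skip
r=62=111110 popcount=5 -> skip
r=63=111111 popcount=6 -> skip
r=64=1000000 popcount=1 -> skip
r=65=1000001 popcount=2 -> KEEP
r=66=1000010 popcount=2 -> KEEP
r=67=1000011 popcount=3 -> skip
r=68=1000100 popcount=2 -> KEEP
r=69=1000101 popcount=3 -> skip
r=70=1000110 popcount=3 -> skip
r=71=1000111 popcount=4 -> skip
r=72=1001000 popcount=2 -> KEEP
r=73=1001001 popcount=3 -> skip
r=74=1001010 popcount=3 -> skip
r=75=1001011 popcount=4 -> skip
r=76=1001100 popcount=3 -> skip
r=77=1001101 popcount=4 -> skip
r=78=1001110 popcount=4 -> skip
r=79=1001111 popcount=5 -> skip
r=80=1010000 popcount=2 -> KEEP
r=81=1010001 popcount=3 -> skip
r=82=1010010 popcount=3 -> skip
r=83=1010011 popcount=4 -> skip
r=84=1010100 popcount=3 -> skip
r=85=1010101 popcount=4 -> skip
r=86=1010110 popcount=4 -> skip
r=87=1010111 popcount=5 -> skip
r=88=1011000 popcount=3 -> skip
r=89=1011001 popcount=4 -> skip
r=90=1011010 popcount=4 -> skip
r=91=1011011 popcount=5 -> skip
r=92=1011100 popcount=4 -> skip
r=93=1011101 popcount=5 -> skip
r=94=1011110 popcount=5 -> skip
r=95=1011111 popcount=6 -> skip
Kept rows: 65 66 68 72 80

Answer: 65 66 68 72 80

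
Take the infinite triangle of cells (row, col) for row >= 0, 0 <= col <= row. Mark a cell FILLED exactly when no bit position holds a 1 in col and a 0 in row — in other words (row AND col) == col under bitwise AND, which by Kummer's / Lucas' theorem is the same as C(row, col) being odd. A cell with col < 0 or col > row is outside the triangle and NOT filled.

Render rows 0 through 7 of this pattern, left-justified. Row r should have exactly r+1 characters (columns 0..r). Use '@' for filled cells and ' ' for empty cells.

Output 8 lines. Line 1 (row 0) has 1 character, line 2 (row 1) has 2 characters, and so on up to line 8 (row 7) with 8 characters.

r0=0: @
r1=1: @@
r2=10: @ @
r3=11: @@@@
r4=100: @   @
r5=101: @@  @@
r6=110: @ @ @ @
r7=111: @@@@@@@@

Answer: @
@@
@ @
@@@@
@   @
@@  @@
@ @ @ @
@@@@@@@@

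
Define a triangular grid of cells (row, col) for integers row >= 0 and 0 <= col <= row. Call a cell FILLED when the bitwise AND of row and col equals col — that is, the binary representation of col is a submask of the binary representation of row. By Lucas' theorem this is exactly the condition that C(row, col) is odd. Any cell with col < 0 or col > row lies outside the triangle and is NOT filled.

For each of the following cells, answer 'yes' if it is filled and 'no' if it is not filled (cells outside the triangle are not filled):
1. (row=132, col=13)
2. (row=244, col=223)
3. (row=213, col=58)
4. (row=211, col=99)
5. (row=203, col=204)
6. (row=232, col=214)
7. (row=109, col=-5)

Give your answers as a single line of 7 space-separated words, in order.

Answer: no no no no no no no

Derivation:
(132,13): row=0b10000100, col=0b1101, row AND col = 0b100 = 4; 4 != 13 -> empty
(244,223): row=0b11110100, col=0b11011111, row AND col = 0b11010100 = 212; 212 != 223 -> empty
(213,58): row=0b11010101, col=0b111010, row AND col = 0b10000 = 16; 16 != 58 -> empty
(211,99): row=0b11010011, col=0b1100011, row AND col = 0b1000011 = 67; 67 != 99 -> empty
(203,204): col outside [0, 203] -> not filled
(232,214): row=0b11101000, col=0b11010110, row AND col = 0b11000000 = 192; 192 != 214 -> empty
(109,-5): col outside [0, 109] -> not filled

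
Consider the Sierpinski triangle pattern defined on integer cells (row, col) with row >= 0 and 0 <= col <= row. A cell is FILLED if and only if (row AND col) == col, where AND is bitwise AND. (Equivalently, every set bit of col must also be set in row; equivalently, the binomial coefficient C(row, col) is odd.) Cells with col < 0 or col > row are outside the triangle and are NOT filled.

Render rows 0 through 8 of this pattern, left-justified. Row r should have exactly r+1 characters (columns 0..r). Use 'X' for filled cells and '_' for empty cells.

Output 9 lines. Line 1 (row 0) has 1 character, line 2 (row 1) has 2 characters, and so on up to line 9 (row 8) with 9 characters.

Answer: X
XX
X_X
XXXX
X___X
XX__XX
X_X_X_X
XXXXXXXX
X_______X

Derivation:
r0=0: X
r1=1: XX
r2=10: X_X
r3=11: XXXX
r4=100: X___X
r5=101: XX__XX
r6=110: X_X_X_X
r7=111: XXXXXXXX
r8=1000: X_______X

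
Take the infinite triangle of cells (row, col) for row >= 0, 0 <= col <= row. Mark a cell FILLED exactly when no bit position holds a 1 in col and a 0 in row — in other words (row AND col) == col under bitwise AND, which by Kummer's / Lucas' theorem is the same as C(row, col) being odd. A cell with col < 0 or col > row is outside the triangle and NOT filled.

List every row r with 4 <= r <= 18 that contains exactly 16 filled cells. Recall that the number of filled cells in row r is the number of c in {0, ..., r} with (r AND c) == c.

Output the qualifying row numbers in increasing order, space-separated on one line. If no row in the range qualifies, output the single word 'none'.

Answer: 15

Derivation:
Row r has 2^popcount(r) filled cells, so we need popcount(r) = log2(16) = 4.
Scan r = 4..18 and keep those with exactly 4 one-bits:
r=4=100 popcount=1 -> skip
r=5=101 popcount=2 -> skip
r=6=110 popcount=2 -> skip
r=7=111 popcount=3 -> skip
r=8=1000 popcount=1 -> skip
r=9=1001 popcount=2 -> skip
r=10=1010 popcount=2 -> skip
r=11=1011 popcount=3 -> skip
r=12=1100 popcount=2 -> skip
r=13=1101 popcount=3 -> skip
r=14=1110 popcount=3 -> skip
r=15=1111 popcount=4 -> KEEP
r=16=10000 popcount=1 -> skip
r=17=10001 popcount=2 -> skip
r=18=10010 popcount=2 -> skip
Kept rows: 15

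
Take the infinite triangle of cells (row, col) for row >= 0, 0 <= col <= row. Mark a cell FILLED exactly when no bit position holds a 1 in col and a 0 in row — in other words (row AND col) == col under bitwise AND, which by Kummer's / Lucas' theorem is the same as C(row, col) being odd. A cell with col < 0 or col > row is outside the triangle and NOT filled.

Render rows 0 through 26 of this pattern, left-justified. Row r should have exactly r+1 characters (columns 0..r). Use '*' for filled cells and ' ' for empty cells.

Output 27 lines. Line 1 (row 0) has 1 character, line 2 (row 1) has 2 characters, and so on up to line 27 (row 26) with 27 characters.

r0=0: *
r1=1: **
r2=10: * *
r3=11: ****
r4=100: *   *
r5=101: **  **
r6=110: * * * *
r7=111: ********
r8=1000: *       *
r9=1001: **      **
r10=1010: * *     * *
r11=1011: ****    ****
r12=1100: *   *   *   *
r13=1101: **  **  **  **
r14=1110: * * * * * * * *
r15=1111: ****************
r16=10000: *               *
r17=10001: **              **
r18=10010: * *             * *
r19=10011: ****            ****
r20=10100: *   *           *   *
r21=10101: **  **          **  **
r22=10110: * * * *         * * * *
r23=10111: ********        ********
r24=11000: *       *       *       *
r25=11001: **      **      **      **
r26=11010: * *     * *     * *     * *

Answer: *
**
* *
****
*   *
**  **
* * * *
********
*       *
**      **
* *     * *
****    ****
*   *   *   *
**  **  **  **
* * * * * * * *
****************
*               *
**              **
* *             * *
****            ****
*   *           *   *
**  **          **  **
* * * *         * * * *
********        ********
*       *       *       *
**      **      **      **
* *     * *     * *     * *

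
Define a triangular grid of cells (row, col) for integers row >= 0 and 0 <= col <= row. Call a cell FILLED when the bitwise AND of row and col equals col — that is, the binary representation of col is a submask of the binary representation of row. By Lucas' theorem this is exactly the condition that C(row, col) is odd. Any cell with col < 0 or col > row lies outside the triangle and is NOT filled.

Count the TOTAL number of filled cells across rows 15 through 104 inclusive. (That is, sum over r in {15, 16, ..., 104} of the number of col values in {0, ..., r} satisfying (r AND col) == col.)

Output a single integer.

Answer: 1266

Derivation:
r15=1111 pc4: +16 =16
r16=10000 pc1: +2 =18
r17=10001 pc2: +4 =22
r18=10010 pc2: +4 =26
r19=10011 pc3: +8 =34
r20=10100 pc2: +4 =38
r21=10101 pc3: +8 =46
r22=10110 pc3: +8 =54
r23=10111 pc4: +16 =70
r24=11000 pc2: +4 =74
r25=11001 pc3: +8 =82
r26=11010 pc3: +8 =90
r27=11011 pc4: +16 =106
r28=11100 pc3: +8 =114
r29=11101 pc4: +16 =130
r30=11110 pc4: +16 =146
r31=11111 pc5: +32 =178
r32=100000 pc1: +2 =180
r33=100001 pc2: +4 =184
r34=100010 pc2: +4 =188
r35=100011 pc3: +8 =196
r36=100100 pc2: +4 =200
r37=100101 pc3: +8 =208
r38=100110 pc3: +8 =216
r39=100111 pc4: +16 =232
r40=101000 pc2: +4 =236
r41=101001 pc3: +8 =244
r42=101010 pc3: +8 =252
r43=101011 pc4: +16 =268
r44=101100 pc3: +8 =276
r45=101101 pc4: +16 =292
r46=101110 pc4: +16 =308
r47=101111 pc5: +32 =340
r48=110000 pc2: +4 =344
r49=110001 pc3: +8 =352
r50=110010 pc3: +8 =360
r51=110011 pc4: +16 =376
r52=110100 pc3: +8 =384
r53=110101 pc4: +16 =400
r54=110110 pc4: +16 =416
r55=110111 pc5: +32 =448
r56=111000 pc3: +8 =456
r57=111001 pc4: +16 =472
r58=111010 pc4: +16 =488
r59=111011 pc5: +32 =520
r60=111100 pc4: +16 =536
r61=111101 pc5: +32 =568
r62=111110 pc5: +32 =600
r63=111111 pc6: +64 =664
r64=1000000 pc1: +2 =666
r65=1000001 pc2: +4 =670
r66=1000010 pc2: +4 =674
r67=1000011 pc3: +8 =682
r68=1000100 pc2: +4 =686
r69=1000101 pc3: +8 =694
r70=1000110 pc3: +8 =702
r71=1000111 pc4: +16 =718
r72=1001000 pc2: +4 =722
r73=1001001 pc3: +8 =730
r74=1001010 pc3: +8 =738
r75=1001011 pc4: +16 =754
r76=1001100 pc3: +8 =762
r77=1001101 pc4: +16 =778
r78=1001110 pc4: +16 =794
r79=1001111 pc5: +32 =826
r80=1010000 pc2: +4 =830
r81=1010001 pc3: +8 =838
r82=1010010 pc3: +8 =846
r83=1010011 pc4: +16 =862
r84=1010100 pc3: +8 =870
r85=1010101 pc4: +16 =886
r86=1010110 pc4: +16 =902
r87=1010111 pc5: +32 =934
r88=1011000 pc3: +8 =942
r89=1011001 pc4: +16 =958
r90=1011010 pc4: +16 =974
r91=1011011 pc5: +32 =1006
r92=1011100 pc4: +16 =1022
r93=1011101 pc5: +32 =1054
r94=1011110 pc5: +32 =1086
r95=1011111 pc6: +64 =1150
r96=1100000 pc2: +4 =1154
r97=1100001 pc3: +8 =1162
r98=1100010 pc3: +8 =1170
r99=1100011 pc4: +16 =1186
r100=1100100 pc3: +8 =1194
r101=1100101 pc4: +16 =1210
r102=1100110 pc4: +16 =1226
r103=1100111 pc5: +32 =1258
r104=1101000 pc3: +8 =1266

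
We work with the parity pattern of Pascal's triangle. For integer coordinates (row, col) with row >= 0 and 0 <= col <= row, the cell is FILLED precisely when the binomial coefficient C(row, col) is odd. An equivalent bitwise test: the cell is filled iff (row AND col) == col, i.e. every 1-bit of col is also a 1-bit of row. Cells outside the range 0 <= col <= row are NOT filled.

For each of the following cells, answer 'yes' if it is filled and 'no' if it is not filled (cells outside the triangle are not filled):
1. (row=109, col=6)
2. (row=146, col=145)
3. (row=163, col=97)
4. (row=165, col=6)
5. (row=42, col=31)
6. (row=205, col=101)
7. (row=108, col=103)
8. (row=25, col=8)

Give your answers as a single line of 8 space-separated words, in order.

(109,6): row=0b1101101, col=0b110, row AND col = 0b100 = 4; 4 != 6 -> empty
(146,145): row=0b10010010, col=0b10010001, row AND col = 0b10010000 = 144; 144 != 145 -> empty
(163,97): row=0b10100011, col=0b1100001, row AND col = 0b100001 = 33; 33 != 97 -> empty
(165,6): row=0b10100101, col=0b110, row AND col = 0b100 = 4; 4 != 6 -> empty
(42,31): row=0b101010, col=0b11111, row AND col = 0b1010 = 10; 10 != 31 -> empty
(205,101): row=0b11001101, col=0b1100101, row AND col = 0b1000101 = 69; 69 != 101 -> empty
(108,103): row=0b1101100, col=0b1100111, row AND col = 0b1100100 = 100; 100 != 103 -> empty
(25,8): row=0b11001, col=0b1000, row AND col = 0b1000 = 8; 8 == 8 -> filled

Answer: no no no no no no no yes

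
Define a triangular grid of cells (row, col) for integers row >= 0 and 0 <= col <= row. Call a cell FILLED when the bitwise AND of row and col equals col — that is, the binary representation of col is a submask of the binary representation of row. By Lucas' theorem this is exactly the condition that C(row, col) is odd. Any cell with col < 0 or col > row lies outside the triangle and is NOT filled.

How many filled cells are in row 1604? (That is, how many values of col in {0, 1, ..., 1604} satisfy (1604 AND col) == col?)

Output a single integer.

1604 in binary = 11001000100
popcount(1604) = number of 1-bits in 11001000100 = 4
A col c satisfies (1604 AND c) == c iff every set bit of c is also set in 1604; each of the 4 set bits of 1604 can independently be on or off in c.
count = 2^4 = 16

Answer: 16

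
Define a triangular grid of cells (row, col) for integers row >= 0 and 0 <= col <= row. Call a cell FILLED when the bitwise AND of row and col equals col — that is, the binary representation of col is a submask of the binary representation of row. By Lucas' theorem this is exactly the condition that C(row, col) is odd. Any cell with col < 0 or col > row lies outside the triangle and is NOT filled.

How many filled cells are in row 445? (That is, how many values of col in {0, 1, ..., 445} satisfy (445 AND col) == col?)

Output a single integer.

445 in binary = 110111101
popcount(445) = number of 1-bits in 110111101 = 7
A col c satisfies (445 AND c) == c iff every set bit of c is also set in 445; each of the 7 set bits of 445 can independently be on or off in c.
count = 2^7 = 128

Answer: 128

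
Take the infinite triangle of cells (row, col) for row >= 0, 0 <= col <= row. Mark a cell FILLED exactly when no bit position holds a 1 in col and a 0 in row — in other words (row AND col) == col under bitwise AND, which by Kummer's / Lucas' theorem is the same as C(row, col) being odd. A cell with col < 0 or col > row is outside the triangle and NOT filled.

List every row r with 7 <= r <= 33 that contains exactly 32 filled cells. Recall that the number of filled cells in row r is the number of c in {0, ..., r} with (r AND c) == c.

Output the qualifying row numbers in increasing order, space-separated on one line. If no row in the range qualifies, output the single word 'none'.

Answer: 31

Derivation:
Row r has 2^popcount(r) filled cells, so we need popcount(r) = log2(32) = 5.
Scan r = 7..33 and keep those with exactly 5 one-bits:
r=7=111 popcount=3 -> skip
r=8=1000 popcount=1 -> skip
r=9=1001 popcount=2 -> skip
r=10=1010 popcount=2 -> skip
r=11=1011 popcount=3 -> skip
r=12=1100 popcount=2 -> skip
r=13=1101 popcount=3 -> skip
r=14=1110 popcount=3 -> skip
r=15=1111 popcount=4 -> skip
r=16=10000 popcount=1 -> skip
r=17=10001 popcount=2 -> skip
r=18=10010 popcount=2 -> skip
r=19=10011 popcount=3 -> skip
r=20=10100 popcount=2 -> skip
r=21=10101 popcount=3 -> skip
r=22=10110 popcount=3 -> skip
r=23=10111 popcount=4 -> skip
r=24=11000 popcount=2 -> skip
r=25=11001 popcount=3 -> skip
r=26=11010 popcount=3 -> skip
r=27=11011 popcount=4 -> skip
r=28=11100 popcount=3 -> skip
r=29=11101 popcount=4 -> skip
r=30=11110 popcount=4 -> skip
r=31=11111 popcount=5 -> KEEP
r=32=100000 popcount=1 -> skip
r=33=100001 popcount=2 -> skip
Kept rows: 31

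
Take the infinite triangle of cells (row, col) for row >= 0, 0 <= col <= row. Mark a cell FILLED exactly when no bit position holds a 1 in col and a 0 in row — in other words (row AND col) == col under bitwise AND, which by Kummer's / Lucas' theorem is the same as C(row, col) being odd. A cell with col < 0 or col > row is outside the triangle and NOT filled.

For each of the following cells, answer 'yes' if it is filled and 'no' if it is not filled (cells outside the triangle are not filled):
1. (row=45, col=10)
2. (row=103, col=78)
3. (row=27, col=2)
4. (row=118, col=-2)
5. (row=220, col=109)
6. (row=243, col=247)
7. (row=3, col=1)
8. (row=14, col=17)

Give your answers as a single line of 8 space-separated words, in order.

Answer: no no yes no no no yes no

Derivation:
(45,10): row=0b101101, col=0b1010, row AND col = 0b1000 = 8; 8 != 10 -> empty
(103,78): row=0b1100111, col=0b1001110, row AND col = 0b1000110 = 70; 70 != 78 -> empty
(27,2): row=0b11011, col=0b10, row AND col = 0b10 = 2; 2 == 2 -> filled
(118,-2): col outside [0, 118] -> not filled
(220,109): row=0b11011100, col=0b1101101, row AND col = 0b1001100 = 76; 76 != 109 -> empty
(243,247): col outside [0, 243] -> not filled
(3,1): row=0b11, col=0b1, row AND col = 0b1 = 1; 1 == 1 -> filled
(14,17): col outside [0, 14] -> not filled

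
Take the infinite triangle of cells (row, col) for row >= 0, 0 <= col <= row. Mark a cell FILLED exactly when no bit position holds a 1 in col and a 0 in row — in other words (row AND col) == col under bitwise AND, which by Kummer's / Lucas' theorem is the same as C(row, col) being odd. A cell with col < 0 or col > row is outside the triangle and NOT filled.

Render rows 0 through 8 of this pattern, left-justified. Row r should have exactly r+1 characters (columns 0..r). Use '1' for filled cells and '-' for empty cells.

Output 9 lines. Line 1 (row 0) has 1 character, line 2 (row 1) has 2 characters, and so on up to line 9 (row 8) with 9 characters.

r0=0: 1
r1=1: 11
r2=10: 1-1
r3=11: 1111
r4=100: 1---1
r5=101: 11--11
r6=110: 1-1-1-1
r7=111: 11111111
r8=1000: 1-------1

Answer: 1
11
1-1
1111
1---1
11--11
1-1-1-1
11111111
1-------1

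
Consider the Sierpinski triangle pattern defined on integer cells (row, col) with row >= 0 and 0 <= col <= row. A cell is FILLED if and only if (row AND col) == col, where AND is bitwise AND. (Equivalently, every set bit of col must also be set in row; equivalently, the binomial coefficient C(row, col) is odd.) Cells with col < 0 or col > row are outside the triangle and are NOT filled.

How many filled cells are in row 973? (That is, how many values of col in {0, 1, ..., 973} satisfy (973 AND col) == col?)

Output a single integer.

973 in binary = 1111001101
popcount(973) = number of 1-bits in 1111001101 = 7
A col c satisfies (973 AND c) == c iff every set bit of c is also set in 973; each of the 7 set bits of 973 can independently be on or off in c.
count = 2^7 = 128

Answer: 128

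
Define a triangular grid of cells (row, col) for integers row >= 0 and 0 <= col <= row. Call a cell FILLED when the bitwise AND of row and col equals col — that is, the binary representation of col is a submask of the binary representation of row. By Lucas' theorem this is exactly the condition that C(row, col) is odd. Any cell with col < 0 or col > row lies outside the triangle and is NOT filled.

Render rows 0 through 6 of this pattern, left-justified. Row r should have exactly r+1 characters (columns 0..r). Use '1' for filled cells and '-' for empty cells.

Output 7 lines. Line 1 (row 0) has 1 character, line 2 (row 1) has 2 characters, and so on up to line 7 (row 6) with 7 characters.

r0=0: 1
r1=1: 11
r2=10: 1-1
r3=11: 1111
r4=100: 1---1
r5=101: 11--11
r6=110: 1-1-1-1

Answer: 1
11
1-1
1111
1---1
11--11
1-1-1-1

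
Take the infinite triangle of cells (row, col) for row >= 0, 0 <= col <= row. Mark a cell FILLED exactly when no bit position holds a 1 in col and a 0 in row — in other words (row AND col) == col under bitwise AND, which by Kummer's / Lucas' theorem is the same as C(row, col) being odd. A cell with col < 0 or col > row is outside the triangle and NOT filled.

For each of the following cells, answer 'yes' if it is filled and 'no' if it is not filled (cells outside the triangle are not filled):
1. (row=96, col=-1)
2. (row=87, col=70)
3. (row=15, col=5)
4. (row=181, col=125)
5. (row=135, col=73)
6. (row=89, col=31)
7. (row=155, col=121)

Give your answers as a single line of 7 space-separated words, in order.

Answer: no yes yes no no no no

Derivation:
(96,-1): col outside [0, 96] -> not filled
(87,70): row=0b1010111, col=0b1000110, row AND col = 0b1000110 = 70; 70 == 70 -> filled
(15,5): row=0b1111, col=0b101, row AND col = 0b101 = 5; 5 == 5 -> filled
(181,125): row=0b10110101, col=0b1111101, row AND col = 0b110101 = 53; 53 != 125 -> empty
(135,73): row=0b10000111, col=0b1001001, row AND col = 0b1 = 1; 1 != 73 -> empty
(89,31): row=0b1011001, col=0b11111, row AND col = 0b11001 = 25; 25 != 31 -> empty
(155,121): row=0b10011011, col=0b1111001, row AND col = 0b11001 = 25; 25 != 121 -> empty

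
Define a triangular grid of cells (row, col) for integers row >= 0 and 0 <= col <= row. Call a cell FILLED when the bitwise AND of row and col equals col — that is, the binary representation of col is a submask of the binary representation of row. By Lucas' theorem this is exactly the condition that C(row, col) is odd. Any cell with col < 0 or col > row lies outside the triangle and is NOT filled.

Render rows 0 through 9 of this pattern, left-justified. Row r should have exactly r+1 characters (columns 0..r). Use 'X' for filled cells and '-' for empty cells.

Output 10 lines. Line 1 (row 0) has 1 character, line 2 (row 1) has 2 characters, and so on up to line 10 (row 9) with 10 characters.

r0=0: X
r1=1: XX
r2=10: X-X
r3=11: XXXX
r4=100: X---X
r5=101: XX--XX
r6=110: X-X-X-X
r7=111: XXXXXXXX
r8=1000: X-------X
r9=1001: XX------XX

Answer: X
XX
X-X
XXXX
X---X
XX--XX
X-X-X-X
XXXXXXXX
X-------X
XX------XX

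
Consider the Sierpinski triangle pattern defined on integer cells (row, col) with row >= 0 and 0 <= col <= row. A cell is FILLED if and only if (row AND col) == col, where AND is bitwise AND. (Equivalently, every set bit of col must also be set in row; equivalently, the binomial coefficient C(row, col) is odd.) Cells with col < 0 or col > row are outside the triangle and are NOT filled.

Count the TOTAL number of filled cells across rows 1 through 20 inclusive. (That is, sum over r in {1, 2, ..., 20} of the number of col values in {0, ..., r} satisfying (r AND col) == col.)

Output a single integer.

Answer: 102

Derivation:
r1=1 pc1: +2 =2
r2=10 pc1: +2 =4
r3=11 pc2: +4 =8
r4=100 pc1: +2 =10
r5=101 pc2: +4 =14
r6=110 pc2: +4 =18
r7=111 pc3: +8 =26
r8=1000 pc1: +2 =28
r9=1001 pc2: +4 =32
r10=1010 pc2: +4 =36
r11=1011 pc3: +8 =44
r12=1100 pc2: +4 =48
r13=1101 pc3: +8 =56
r14=1110 pc3: +8 =64
r15=1111 pc4: +16 =80
r16=10000 pc1: +2 =82
r17=10001 pc2: +4 =86
r18=10010 pc2: +4 =90
r19=10011 pc3: +8 =98
r20=10100 pc2: +4 =102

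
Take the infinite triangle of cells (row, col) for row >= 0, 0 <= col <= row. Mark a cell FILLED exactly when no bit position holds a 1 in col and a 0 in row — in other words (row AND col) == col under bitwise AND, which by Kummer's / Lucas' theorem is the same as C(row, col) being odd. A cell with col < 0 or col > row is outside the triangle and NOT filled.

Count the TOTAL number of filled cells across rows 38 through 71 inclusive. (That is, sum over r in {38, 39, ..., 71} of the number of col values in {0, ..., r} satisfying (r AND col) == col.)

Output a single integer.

Answer: 510

Derivation:
r38=100110 pc3: +8 =8
r39=100111 pc4: +16 =24
r40=101000 pc2: +4 =28
r41=101001 pc3: +8 =36
r42=101010 pc3: +8 =44
r43=101011 pc4: +16 =60
r44=101100 pc3: +8 =68
r45=101101 pc4: +16 =84
r46=101110 pc4: +16 =100
r47=101111 pc5: +32 =132
r48=110000 pc2: +4 =136
r49=110001 pc3: +8 =144
r50=110010 pc3: +8 =152
r51=110011 pc4: +16 =168
r52=110100 pc3: +8 =176
r53=110101 pc4: +16 =192
r54=110110 pc4: +16 =208
r55=110111 pc5: +32 =240
r56=111000 pc3: +8 =248
r57=111001 pc4: +16 =264
r58=111010 pc4: +16 =280
r59=111011 pc5: +32 =312
r60=111100 pc4: +16 =328
r61=111101 pc5: +32 =360
r62=111110 pc5: +32 =392
r63=111111 pc6: +64 =456
r64=1000000 pc1: +2 =458
r65=1000001 pc2: +4 =462
r66=1000010 pc2: +4 =466
r67=1000011 pc3: +8 =474
r68=1000100 pc2: +4 =478
r69=1000101 pc3: +8 =486
r70=1000110 pc3: +8 =494
r71=1000111 pc4: +16 =510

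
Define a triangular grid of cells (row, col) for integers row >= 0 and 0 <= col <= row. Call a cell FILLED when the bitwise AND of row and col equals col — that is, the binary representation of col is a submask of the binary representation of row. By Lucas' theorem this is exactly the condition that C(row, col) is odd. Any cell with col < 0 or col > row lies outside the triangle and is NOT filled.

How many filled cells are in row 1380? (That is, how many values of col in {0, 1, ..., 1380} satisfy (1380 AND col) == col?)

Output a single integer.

Answer: 32

Derivation:
1380 in binary = 10101100100
popcount(1380) = number of 1-bits in 10101100100 = 5
A col c satisfies (1380 AND c) == c iff every set bit of c is also set in 1380; each of the 5 set bits of 1380 can independently be on or off in c.
count = 2^5 = 32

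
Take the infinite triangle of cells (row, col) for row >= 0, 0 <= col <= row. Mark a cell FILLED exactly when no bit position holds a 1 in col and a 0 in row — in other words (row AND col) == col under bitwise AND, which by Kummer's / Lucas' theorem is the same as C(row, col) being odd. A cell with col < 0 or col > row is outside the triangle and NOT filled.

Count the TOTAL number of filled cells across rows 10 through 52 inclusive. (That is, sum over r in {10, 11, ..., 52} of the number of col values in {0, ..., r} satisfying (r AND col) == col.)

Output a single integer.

r10=1010 pc2: +4 =4
r11=1011 pc3: +8 =12
r12=1100 pc2: +4 =16
r13=1101 pc3: +8 =24
r14=1110 pc3: +8 =32
r15=1111 pc4: +16 =48
r16=10000 pc1: +2 =50
r17=10001 pc2: +4 =54
r18=10010 pc2: +4 =58
r19=10011 pc3: +8 =66
r20=10100 pc2: +4 =70
r21=10101 pc3: +8 =78
r22=10110 pc3: +8 =86
r23=10111 pc4: +16 =102
r24=11000 pc2: +4 =106
r25=11001 pc3: +8 =114
r26=11010 pc3: +8 =122
r27=11011 pc4: +16 =138
r28=11100 pc3: +8 =146
r29=11101 pc4: +16 =162
r30=11110 pc4: +16 =178
r31=11111 pc5: +32 =210
r32=100000 pc1: +2 =212
r33=100001 pc2: +4 =216
r34=100010 pc2: +4 =220
r35=100011 pc3: +8 =228
r36=100100 pc2: +4 =232
r37=100101 pc3: +8 =240
r38=100110 pc3: +8 =248
r39=100111 pc4: +16 =264
r40=101000 pc2: +4 =268
r41=101001 pc3: +8 =276
r42=101010 pc3: +8 =284
r43=101011 pc4: +16 =300
r44=101100 pc3: +8 =308
r45=101101 pc4: +16 =324
r46=101110 pc4: +16 =340
r47=101111 pc5: +32 =372
r48=110000 pc2: +4 =376
r49=110001 pc3: +8 =384
r50=110010 pc3: +8 =392
r51=110011 pc4: +16 =408
r52=110100 pc3: +8 =416

Answer: 416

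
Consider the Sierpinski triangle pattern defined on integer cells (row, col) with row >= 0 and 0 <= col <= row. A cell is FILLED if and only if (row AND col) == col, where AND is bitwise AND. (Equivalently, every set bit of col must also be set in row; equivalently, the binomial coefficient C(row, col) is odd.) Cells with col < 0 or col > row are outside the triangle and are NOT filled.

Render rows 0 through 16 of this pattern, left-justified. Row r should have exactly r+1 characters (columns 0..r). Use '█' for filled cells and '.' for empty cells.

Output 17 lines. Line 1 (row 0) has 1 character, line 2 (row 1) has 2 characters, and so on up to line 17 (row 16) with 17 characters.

Answer: █
██
█.█
████
█...█
██..██
█.█.█.█
████████
█.......█
██......██
█.█.....█.█
████....████
█...█...█...█
██..██..██..██
█.█.█.█.█.█.█.█
████████████████
█...............█

Derivation:
r0=0: █
r1=1: ██
r2=10: █.█
r3=11: ████
r4=100: █...█
r5=101: ██..██
r6=110: █.█.█.█
r7=111: ████████
r8=1000: █.......█
r9=1001: ██......██
r10=1010: █.█.....█.█
r11=1011: ████....████
r12=1100: █...█...█...█
r13=1101: ██..██..██..██
r14=1110: █.█.█.█.█.█.█.█
r15=1111: ████████████████
r16=10000: █...............█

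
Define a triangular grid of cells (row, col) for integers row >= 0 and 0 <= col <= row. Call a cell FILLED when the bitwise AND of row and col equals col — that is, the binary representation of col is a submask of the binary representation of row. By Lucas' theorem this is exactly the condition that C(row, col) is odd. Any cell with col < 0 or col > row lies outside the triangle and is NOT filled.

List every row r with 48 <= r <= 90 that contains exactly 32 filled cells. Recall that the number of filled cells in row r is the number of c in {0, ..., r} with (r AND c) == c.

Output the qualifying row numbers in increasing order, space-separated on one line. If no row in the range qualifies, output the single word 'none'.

Answer: 55 59 61 62 79 87

Derivation:
Row r has 2^popcount(r) filled cells, so we need popcount(r) = log2(32) = 5.
Scan r = 48..90 and keep those with exactly 5 one-bits:
r=48=110000 popcount=2 -> skip
r=49=110001 popcount=3 -> skip
r=50=110010 popcount=3 -> skip
r=51=110011 popcount=4 -> skip
r=52=110100 popcount=3 -> skip
r=53=110101 popcount=4 -> skip
r=54=110110 popcount=4 -> skip
r=55=110111 popcount=5 -> KEEP
r=56=111000 popcount=3 -> skip
r=57=111001 popcount=4 -> skip
r=58=111010 popcount=4 -> skip
r=59=111011 popcount=5 -> KEEP
r=60=111100 popcount=4 -> skip
r=61=111101 popcount=5 -> KEEP
r=62=111110 popcount=5 -> KEEP
r=63=111111 popcount=6 -> skip
r=64=1000000 popcount=1 -> skip
r=65=1000001 popcount=2 -> skip
r=66=1000010 popcount=2 -> skip
r=67=1000011 popcount=3 -> skip
r=68=1000100 popcount=2 -> skip
r=69=1000101 popcount=3 -> skip
r=70=1000110 popcount=3 -> skip
r=71=1000111 popcount=4 -> skip
r=72=1001000 popcount=2 -> skip
r=73=1001001 popcount=3 -> skip
r=74=1001010 popcount=3 -> skip
r=75=1001011 popcount=4 -> skip
r=76=1001100 popcount=3 -> skip
r=77=1001101 popcount=4 -> skip
r=78=1001110 popcount=4 -> skip
r=79=1001111 popcount=5 -> KEEP
r=80=1010000 popcount=2 -> skip
r=81=1010001 popcount=3 -> skip
r=82=1010010 popcount=3 -> skip
r=83=1010011 popcount=4 -> skip
r=84=1010100 popcount=3 -> skip
r=85=1010101 popcount=4 -> skip
r=86=1010110 popcount=4 -> skip
r=87=1010111 popcount=5 -> KEEP
r=88=1011000 popcount=3 -> skip
r=89=1011001 popcount=4 -> skip
r=90=1011010 popcount=4 -> skip
Kept rows: 55 59 61 62 79 87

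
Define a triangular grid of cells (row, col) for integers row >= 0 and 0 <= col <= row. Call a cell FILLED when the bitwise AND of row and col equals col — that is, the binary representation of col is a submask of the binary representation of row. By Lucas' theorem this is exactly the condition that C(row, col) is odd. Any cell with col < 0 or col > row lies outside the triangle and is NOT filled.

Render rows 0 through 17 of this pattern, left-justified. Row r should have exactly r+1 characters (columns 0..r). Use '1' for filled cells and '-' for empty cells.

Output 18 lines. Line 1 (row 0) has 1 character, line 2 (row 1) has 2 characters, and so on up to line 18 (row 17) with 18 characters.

Answer: 1
11
1-1
1111
1---1
11--11
1-1-1-1
11111111
1-------1
11------11
1-1-----1-1
1111----1111
1---1---1---1
11--11--11--11
1-1-1-1-1-1-1-1
1111111111111111
1---------------1
11--------------11

Derivation:
r0=0: 1
r1=1: 11
r2=10: 1-1
r3=11: 1111
r4=100: 1---1
r5=101: 11--11
r6=110: 1-1-1-1
r7=111: 11111111
r8=1000: 1-------1
r9=1001: 11------11
r10=1010: 1-1-----1-1
r11=1011: 1111----1111
r12=1100: 1---1---1---1
r13=1101: 11--11--11--11
r14=1110: 1-1-1-1-1-1-1-1
r15=1111: 1111111111111111
r16=10000: 1---------------1
r17=10001: 11--------------11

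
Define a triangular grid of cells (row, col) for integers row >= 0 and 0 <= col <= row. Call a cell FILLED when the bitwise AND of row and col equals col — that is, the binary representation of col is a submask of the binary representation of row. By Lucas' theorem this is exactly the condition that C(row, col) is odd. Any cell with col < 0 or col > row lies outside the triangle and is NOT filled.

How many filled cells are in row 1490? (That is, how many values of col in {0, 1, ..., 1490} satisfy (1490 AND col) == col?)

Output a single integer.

Answer: 64

Derivation:
1490 in binary = 10111010010
popcount(1490) = number of 1-bits in 10111010010 = 6
A col c satisfies (1490 AND c) == c iff every set bit of c is also set in 1490; each of the 6 set bits of 1490 can independently be on or off in c.
count = 2^6 = 64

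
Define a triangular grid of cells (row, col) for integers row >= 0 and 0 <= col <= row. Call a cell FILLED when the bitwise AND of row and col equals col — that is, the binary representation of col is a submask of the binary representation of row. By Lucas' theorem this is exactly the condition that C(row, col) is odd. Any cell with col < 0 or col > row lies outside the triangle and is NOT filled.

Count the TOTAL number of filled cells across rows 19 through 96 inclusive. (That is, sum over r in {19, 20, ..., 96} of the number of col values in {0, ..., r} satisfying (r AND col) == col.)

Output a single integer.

Answer: 1128

Derivation:
r19=10011 pc3: +8 =8
r20=10100 pc2: +4 =12
r21=10101 pc3: +8 =20
r22=10110 pc3: +8 =28
r23=10111 pc4: +16 =44
r24=11000 pc2: +4 =48
r25=11001 pc3: +8 =56
r26=11010 pc3: +8 =64
r27=11011 pc4: +16 =80
r28=11100 pc3: +8 =88
r29=11101 pc4: +16 =104
r30=11110 pc4: +16 =120
r31=11111 pc5: +32 =152
r32=100000 pc1: +2 =154
r33=100001 pc2: +4 =158
r34=100010 pc2: +4 =162
r35=100011 pc3: +8 =170
r36=100100 pc2: +4 =174
r37=100101 pc3: +8 =182
r38=100110 pc3: +8 =190
r39=100111 pc4: +16 =206
r40=101000 pc2: +4 =210
r41=101001 pc3: +8 =218
r42=101010 pc3: +8 =226
r43=101011 pc4: +16 =242
r44=101100 pc3: +8 =250
r45=101101 pc4: +16 =266
r46=101110 pc4: +16 =282
r47=101111 pc5: +32 =314
r48=110000 pc2: +4 =318
r49=110001 pc3: +8 =326
r50=110010 pc3: +8 =334
r51=110011 pc4: +16 =350
r52=110100 pc3: +8 =358
r53=110101 pc4: +16 =374
r54=110110 pc4: +16 =390
r55=110111 pc5: +32 =422
r56=111000 pc3: +8 =430
r57=111001 pc4: +16 =446
r58=111010 pc4: +16 =462
r59=111011 pc5: +32 =494
r60=111100 pc4: +16 =510
r61=111101 pc5: +32 =542
r62=111110 pc5: +32 =574
r63=111111 pc6: +64 =638
r64=1000000 pc1: +2 =640
r65=1000001 pc2: +4 =644
r66=1000010 pc2: +4 =648
r67=1000011 pc3: +8 =656
r68=1000100 pc2: +4 =660
r69=1000101 pc3: +8 =668
r70=1000110 pc3: +8 =676
r71=1000111 pc4: +16 =692
r72=1001000 pc2: +4 =696
r73=1001001 pc3: +8 =704
r74=1001010 pc3: +8 =712
r75=1001011 pc4: +16 =728
r76=1001100 pc3: +8 =736
r77=1001101 pc4: +16 =752
r78=1001110 pc4: +16 =768
r79=1001111 pc5: +32 =800
r80=1010000 pc2: +4 =804
r81=1010001 pc3: +8 =812
r82=1010010 pc3: +8 =820
r83=1010011 pc4: +16 =836
r84=1010100 pc3: +8 =844
r85=1010101 pc4: +16 =860
r86=1010110 pc4: +16 =876
r87=1010111 pc5: +32 =908
r88=1011000 pc3: +8 =916
r89=1011001 pc4: +16 =932
r90=1011010 pc4: +16 =948
r91=1011011 pc5: +32 =980
r92=1011100 pc4: +16 =996
r93=1011101 pc5: +32 =1028
r94=1011110 pc5: +32 =1060
r95=1011111 pc6: +64 =1124
r96=1100000 pc2: +4 =1128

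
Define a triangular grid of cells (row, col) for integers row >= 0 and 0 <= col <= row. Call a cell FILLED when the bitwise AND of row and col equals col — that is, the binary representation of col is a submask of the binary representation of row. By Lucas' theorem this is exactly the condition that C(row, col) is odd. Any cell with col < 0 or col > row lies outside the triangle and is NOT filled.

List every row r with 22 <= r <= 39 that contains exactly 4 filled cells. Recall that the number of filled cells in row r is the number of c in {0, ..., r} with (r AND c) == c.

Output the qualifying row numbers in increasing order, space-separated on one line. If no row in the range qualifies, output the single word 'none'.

Row r has 2^popcount(r) filled cells, so we need popcount(r) = log2(4) = 2.
Scan r = 22..39 and keep those with exactly 2 one-bits:
r=22=10110 popcount=3 -> skip
r=23=10111 popcount=4 -> skip
r=24=11000 popcount=2 -> KEEP
r=25=11001 popcount=3 -> skip
r=26=11010 popcount=3 -> skip
r=27=11011 popcount=4 -> skip
r=28=11100 popcount=3 -> skip
r=29=11101 popcount=4 -> skip
r=30=11110 popcount=4 -> skip
r=31=11111 popcount=5 -> skip
r=32=100000 popcount=1 -> skip
r=33=100001 popcount=2 -> KEEP
r=34=100010 popcount=2 -> KEEP
r=35=100011 popcount=3 -> skip
r=36=100100 popcount=2 -> KEEP
r=37=100101 popcount=3 -> skip
r=38=100110 popcount=3 -> skip
r=39=100111 popcount=4 -> skip
Kept rows: 24 33 34 36

Answer: 24 33 34 36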